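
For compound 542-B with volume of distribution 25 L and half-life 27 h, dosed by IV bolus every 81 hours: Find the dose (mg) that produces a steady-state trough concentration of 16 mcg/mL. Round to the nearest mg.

2800 mg

τ/t½ = 81/27 ≈ 3, so f = (1/2)^(81/27) ≈ 0.125000.
Cmin,ss = (D/Vd)·f/(1−f), so D = Cmin,ss·Vd·(1−f)/f.
D = 16 × 25 × (1−f)/f ≈ 16 × 25 × 7.00000 ≈ 2800.00 mg.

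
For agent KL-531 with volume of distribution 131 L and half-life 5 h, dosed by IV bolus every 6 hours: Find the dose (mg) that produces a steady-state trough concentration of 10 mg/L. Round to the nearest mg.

τ/t½ = 6/5 ≈ 1.2, so f = (1/2)^(6/5) ≈ 0.435275.
Cmin,ss = (D/Vd)·f/(1−f), so D = Cmin,ss·Vd·(1−f)/f.
D = 10 × 131 × (1−f)/f ≈ 10 × 131 × 1.29740 ≈ 1699.59 mg.

1700 mg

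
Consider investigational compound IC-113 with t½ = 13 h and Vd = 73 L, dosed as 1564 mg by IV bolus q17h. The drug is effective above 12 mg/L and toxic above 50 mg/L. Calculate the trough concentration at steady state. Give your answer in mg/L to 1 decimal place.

k = ln2/t½ = ln2/13 ≈ 0.053319 h⁻¹; fraction remaining f = e^(−kτ) = e^(−0.053319×17) ≈ 0.4040.
Single-dose peak C₀ = D/Vd = 1564/73 ≈ 21.425 mg/L.
Steady-state trough Cmin,ss = C₀·f/(1−f) ≈ 21.425 × 0.4040/0.5960 ≈ 14.523 mg/L.
Trough 14.5 mg/L vs MEC 12 mg/L: adequate.

14.5 mg/L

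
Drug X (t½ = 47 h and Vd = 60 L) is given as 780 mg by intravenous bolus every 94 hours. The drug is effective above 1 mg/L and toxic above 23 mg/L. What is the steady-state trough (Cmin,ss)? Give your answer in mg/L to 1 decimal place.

4.3 mg/L

The dosing interval is 2 half-lives, so f = 2^(−2) = 0.25.
Accumulation ratio R = 1/(1 − f) = 1/0.75 = 4/3.
Single-dose peak C₀ = D/Vd = 780/60 = 13 mg/L.
Steady-state peak Cmax,ss = C₀·R = 13 × 4/3 ≈ 17.333 mg/L.
Steady-state trough Cmin,ss = Cmax,ss·f ≈ 17.333 × 0.25 ≈ 4.333 mg/L.
Trough 4.3 mg/L vs MEC 1 mg/L: adequate.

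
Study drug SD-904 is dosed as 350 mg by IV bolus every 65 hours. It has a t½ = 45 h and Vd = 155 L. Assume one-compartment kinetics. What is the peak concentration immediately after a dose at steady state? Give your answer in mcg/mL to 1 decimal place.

k = ln2/t½ = ln2/45 ≈ 0.015403 h⁻¹; fraction remaining f = e^(−kτ) = e^(−0.015403×65) ≈ 0.3674.
Accumulation ratio R = 1/(1 − f) ≈ 1/0.6326 ≈ 1.5808.
Single-dose peak C₀ = D/Vd = 350/155 ≈ 2.258 mcg/mL.
Steady-state peak Cmax,ss = C₀·R ≈ 2.258 × 1.5808 ≈ 3.569 mcg/mL.

3.6 mcg/mL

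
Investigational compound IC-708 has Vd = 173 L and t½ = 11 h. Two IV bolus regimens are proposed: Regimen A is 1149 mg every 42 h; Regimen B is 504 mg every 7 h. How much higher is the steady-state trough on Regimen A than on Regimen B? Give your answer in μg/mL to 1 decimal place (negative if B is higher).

-4.7 μg/mL

Regimen A: f = (1/2)^(42/11) ≈ 0.0709; Cmin,ss = (1149/173)·f/(1−f) ≈ 0.507 μg/mL.
Regimen B: f = (1/2)^(7/11) ≈ 0.6433; Cmin,ss = (504/173)·f/(1−f) ≈ 5.254 μg/mL.
Difference ≈ 0.507 − 5.254 ≈ -4.747 μg/mL.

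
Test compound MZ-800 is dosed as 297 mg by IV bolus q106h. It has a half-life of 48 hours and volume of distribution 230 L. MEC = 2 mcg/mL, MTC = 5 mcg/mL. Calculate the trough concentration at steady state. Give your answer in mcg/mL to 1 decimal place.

0.4 mcg/mL

τ/t½ = 106/48 ≈ 2.2083, so fraction remaining f = (1/2)^(106/48) ≈ 0.2164.
Accumulation ratio R = 1/(1 − f) ≈ 1/0.7836 ≈ 1.2762.
Each bolus raises the concentration by D/Vd = 297/230 ≈ 1.291 mcg/mL.
Cmax,ss = C₀/(1 − f) ≈ 1.291/0.7836 ≈ 1.648 mcg/mL.
One interval later, Cmin,ss = Cmax,ss·e^(−kτ) ≈ 1.648 × 0.2164 ≈ 0.357 mcg/mL.
Trough 0.4 mcg/mL vs MEC 2 mcg/mL: subtherapeutic.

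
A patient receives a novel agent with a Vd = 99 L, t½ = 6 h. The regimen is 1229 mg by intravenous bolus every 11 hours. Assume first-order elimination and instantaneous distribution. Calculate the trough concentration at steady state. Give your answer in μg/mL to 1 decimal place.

k = ln2/t½ = ln2/6 ≈ 0.115525 h⁻¹; fraction remaining f = e^(−kτ) = e^(−0.115525×11) ≈ 0.2806.
At steady state, accumulation factor R = 1/(1 − e^(−kτ)) ≈ 1.3900.
Each bolus raises the concentration by D/Vd = 1229/99 ≈ 12.414 μg/mL.
Cmax,ss = C₀/(1 − f) ≈ 12.414/0.7194 ≈ 17.256 μg/mL.
One interval later, Cmin,ss = Cmax,ss·e^(−kτ) ≈ 17.256 × 0.2806 ≈ 4.842 μg/mL.

4.8 μg/mL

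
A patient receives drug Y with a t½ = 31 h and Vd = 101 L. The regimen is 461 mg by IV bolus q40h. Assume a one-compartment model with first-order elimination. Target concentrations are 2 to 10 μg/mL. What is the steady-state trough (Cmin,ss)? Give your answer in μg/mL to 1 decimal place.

k = ln2/t½ = ln2/31 ≈ 0.022360 h⁻¹; fraction remaining f = e^(−kτ) = e^(−0.022360×40) ≈ 0.4089.
Accumulation ratio R = 1/(1 − f) ≈ 1/0.5911 ≈ 1.6918.
Each bolus raises the concentration by D/Vd = 461/101 ≈ 4.564 μg/mL.
Steady-state peak Cmax,ss = C₀·R ≈ 4.564 × 1.6918 ≈ 7.721 μg/mL.
One interval later, Cmin,ss = Cmax,ss·e^(−kτ) ≈ 7.721 × 0.4089 ≈ 3.157 μg/mL.
Trough 3.2 μg/mL vs MEC 2 μg/mL: adequate.

3.2 μg/mL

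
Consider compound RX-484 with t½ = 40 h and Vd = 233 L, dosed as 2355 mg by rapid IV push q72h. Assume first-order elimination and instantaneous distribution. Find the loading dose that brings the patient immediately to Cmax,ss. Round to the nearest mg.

3304 mg

f = (1/2)^(72/40) ≈ 0.287175; accumulation ratio R = 1/(1−f) ≈ 1.40287.
Loading dose to hit Cmax,ss on first dose: D_load = D_maint·R ≈ 2355 × 1.40287 ≈ 3303.76 mg.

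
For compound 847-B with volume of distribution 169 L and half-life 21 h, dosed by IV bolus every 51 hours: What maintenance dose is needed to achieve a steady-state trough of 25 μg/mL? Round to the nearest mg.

18521 mg

τ/t½ = 51/21 ≈ 2.4286, so f = (1/2)^(51/21) ≈ 0.185749.
Cmin,ss = (D/Vd)·f/(1−f), so D = Cmin,ss·Vd·(1−f)/f.
D = 25 × 169 × (1−f)/f ≈ 25 × 169 × 4.38361 ≈ 18520.75 mg.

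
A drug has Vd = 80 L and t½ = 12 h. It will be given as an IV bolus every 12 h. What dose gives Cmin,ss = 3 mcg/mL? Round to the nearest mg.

τ/t½ = 12/12 ≈ 1, so f = (1/2)^(12/12) ≈ 0.500000.
Cmin,ss = (D/Vd)·f/(1−f), so D = Cmin,ss·Vd·(1−f)/f.
D = 3 × 80 × (1−f)/f ≈ 3 × 80 × 1.00000 ≈ 240.00 mg.

240 mg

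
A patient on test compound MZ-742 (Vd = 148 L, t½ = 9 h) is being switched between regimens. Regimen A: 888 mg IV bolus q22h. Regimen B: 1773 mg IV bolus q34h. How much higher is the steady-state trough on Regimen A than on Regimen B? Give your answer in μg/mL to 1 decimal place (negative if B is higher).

Regimen A: f = (1/2)^(22/9) ≈ 0.1837; Cmin,ss = (888/148)·f/(1−f) ≈ 1.350 μg/mL.
Regimen B: f = (1/2)^(34/9) ≈ 0.0729; Cmin,ss = (1773/148)·f/(1−f) ≈ 0.942 μg/mL.
Difference ≈ 1.350 − 0.942 ≈ 0.408 μg/mL.

0.4 μg/mL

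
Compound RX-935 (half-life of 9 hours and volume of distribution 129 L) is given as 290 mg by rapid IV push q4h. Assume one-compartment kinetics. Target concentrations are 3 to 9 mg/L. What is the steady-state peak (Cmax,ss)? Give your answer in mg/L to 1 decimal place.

8.5 mg/L

τ/t½ = 4/9 ≈ 0.44444, so fraction remaining f = (1/2)^(4/9) ≈ 0.7349.
At steady state, accumulation factor R = 1/(1 − e^(−kτ)) ≈ 3.7722.
Single-dose peak C₀ = D/Vd = 290/129 ≈ 2.248 mg/L.
Steady-state peak Cmax,ss = C₀·R ≈ 2.248 × 3.7722 ≈ 8.480 mg/L.
Peak 8.5 mg/L vs MTC 9 mg/L: below toxic threshold.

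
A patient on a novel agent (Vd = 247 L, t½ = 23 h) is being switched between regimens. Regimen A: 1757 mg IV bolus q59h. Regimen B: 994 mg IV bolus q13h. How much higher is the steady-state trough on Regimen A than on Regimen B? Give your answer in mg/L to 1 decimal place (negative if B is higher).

-6.9 mg/L

Regimen A: f = (1/2)^(59/23) ≈ 0.1690; Cmin,ss = (1757/247)·f/(1−f) ≈ 1.447 mg/L.
Regimen B: f = (1/2)^(13/23) ≈ 0.6759; Cmin,ss = (994/247)·f/(1−f) ≈ 8.393 mg/L.
Difference ≈ 1.447 − 8.393 ≈ -6.946 mg/L.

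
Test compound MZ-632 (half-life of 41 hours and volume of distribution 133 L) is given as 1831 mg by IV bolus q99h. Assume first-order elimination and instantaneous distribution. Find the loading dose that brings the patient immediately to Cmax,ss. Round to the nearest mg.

2254 mg

f = (1/2)^(99/41) ≈ 0.187552; accumulation ratio R = 1/(1−f) ≈ 1.23085.
Loading dose to hit Cmax,ss on first dose: D_load = D_maint·R ≈ 1831 × 1.23085 ≈ 2253.69 mg.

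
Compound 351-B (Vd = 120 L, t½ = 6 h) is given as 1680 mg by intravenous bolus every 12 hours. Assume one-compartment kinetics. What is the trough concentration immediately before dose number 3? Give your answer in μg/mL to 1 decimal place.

f = (1/2)^(τ/t½) = (1/2)^(12/6) ≈ 0.2500.
C₀ = D/Vd = 1680/120 ≈ 14.000 μg/mL.
Before the 3rd dose, 2 doses have been given. Superposition: Cmin = C₀·(f + f²).
≈ 14.000 × (0.2500 + 0.0625) ≈ 14.000 × 0.3125 ≈ 4.375 μg/mL.

4.4 μg/mL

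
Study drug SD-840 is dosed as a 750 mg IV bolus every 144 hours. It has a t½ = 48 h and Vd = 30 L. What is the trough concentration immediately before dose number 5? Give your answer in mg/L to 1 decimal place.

f = (1/2)^(τ/t½) = (1/2)^(144/48) ≈ 0.1250.
C₀ = D/Vd = 750/30 ≈ 25.000 mg/L.
Before the 5th dose, 4 doses have been given. Superposition: Cmin = C₀·(f + f² + … + f^4).
≈ 25.000 × (0.1250 + 0.0156 + 0.0020 + 0.0002) ≈ 25.000 × 0.1428 ≈ 3.570 mg/L.

3.6 mg/L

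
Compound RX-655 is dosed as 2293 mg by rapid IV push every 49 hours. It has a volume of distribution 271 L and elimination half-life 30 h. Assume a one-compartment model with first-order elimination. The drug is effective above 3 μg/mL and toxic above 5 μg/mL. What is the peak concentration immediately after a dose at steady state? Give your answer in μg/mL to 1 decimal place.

12.5 μg/mL

Over one 49-h interval, 49/30 ≈ 1.6333 half-lives elapse, leaving f ≈ 0.3223 of each dose.
Accumulation ratio R = 1/(1 − f) ≈ 1/0.6777 ≈ 1.4756.
Single-dose peak C₀ = D/Vd = 2293/271 ≈ 8.461 μg/mL.
Steady-state peak Cmax,ss = C₀·R ≈ 8.461 × 1.4756 ≈ 12.485 μg/mL.
Peak 12.5 μg/mL vs MTC 5 μg/mL: exceeds toxic threshold.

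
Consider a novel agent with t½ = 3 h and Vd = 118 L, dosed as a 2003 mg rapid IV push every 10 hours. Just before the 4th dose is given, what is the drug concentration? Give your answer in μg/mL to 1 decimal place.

f = (1/2)^(τ/t½) = (1/2)^(10/3) ≈ 0.0992.
C₀ = D/Vd = 2003/118 ≈ 16.975 μg/mL.
Before the 4th dose, 3 doses have been given. Superposition: Cmin = C₀·(f + f² + … + f^3).
≈ 16.975 × (0.0992 + 0.0098 + 0.0010) ≈ 16.975 × 0.1100 ≈ 1.867 μg/mL.

1.9 μg/mL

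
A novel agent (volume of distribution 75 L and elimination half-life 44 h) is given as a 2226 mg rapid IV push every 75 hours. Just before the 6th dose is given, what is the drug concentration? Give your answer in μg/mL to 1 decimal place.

13.1 μg/mL

f = (1/2)^(τ/t½) = (1/2)^(75/44) ≈ 0.3068.
C₀ = D/Vd = 2226/75 ≈ 29.680 μg/mL.
Before the 6th dose, 5 doses have been given. Superposition: Cmin = C₀·(f + f² + … + f^5).
≈ 29.680 × (0.3068 + 0.0941 + 0.0289 + 0.0089 + 0.0027) ≈ 29.680 × 0.4414 ≈ 13.101 μg/mL.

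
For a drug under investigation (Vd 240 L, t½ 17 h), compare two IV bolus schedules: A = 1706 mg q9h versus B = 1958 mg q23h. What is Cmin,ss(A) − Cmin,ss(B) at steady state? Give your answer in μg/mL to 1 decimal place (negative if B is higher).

10.8 μg/mL

Regimen A: f = (1/2)^(9/17) ≈ 0.6928; Cmin,ss = (1706/240)·f/(1−f) ≈ 16.031 μg/mL.
Regimen B: f = (1/2)^(23/17) ≈ 0.3915; Cmin,ss = (1958/240)·f/(1−f) ≈ 5.249 μg/mL.
Difference ≈ 16.031 − 5.249 ≈ 10.782 μg/mL.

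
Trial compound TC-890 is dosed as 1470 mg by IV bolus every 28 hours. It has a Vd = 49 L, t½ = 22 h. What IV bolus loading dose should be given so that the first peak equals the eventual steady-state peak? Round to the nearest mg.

2508 mg

f = (1/2)^(28/22) ≈ 0.413877; accumulation ratio R = 1/(1−f) ≈ 1.70613.
Loading dose to hit Cmax,ss on first dose: D_load = D_maint·R ≈ 1470 × 1.70613 ≈ 2508.01 mg.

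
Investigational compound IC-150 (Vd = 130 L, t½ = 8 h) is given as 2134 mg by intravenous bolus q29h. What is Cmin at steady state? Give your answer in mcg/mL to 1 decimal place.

Over one 29-h interval, 29/8 ≈ 3.625 half-lives elapse, leaving f ≈ 0.0811 of each dose.
Single-dose peak C₀ = D/Vd = 2134/130 ≈ 16.415 mcg/mL.
Steady-state trough Cmin,ss = C₀·f/(1−f) ≈ 16.415 × 0.0811/0.9189 ≈ 1.449 mcg/mL.

1.4 mcg/mL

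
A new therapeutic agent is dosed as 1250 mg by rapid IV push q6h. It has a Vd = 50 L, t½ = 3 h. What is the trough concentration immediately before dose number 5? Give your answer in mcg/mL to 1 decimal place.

f = (1/2)^(τ/t½) = (1/2)^(6/3) ≈ 0.2500.
C₀ = D/Vd = 1250/50 ≈ 25.000 mcg/mL.
Before the 5th dose, 4 doses have been given. Superposition: Cmin = C₀·(f + f² + … + f^4).
≈ 25.000 × (0.2500 + 0.0625 + 0.0156 + 0.0039) ≈ 25.000 × 0.3320 ≈ 8.300 mcg/mL.

8.3 mcg/mL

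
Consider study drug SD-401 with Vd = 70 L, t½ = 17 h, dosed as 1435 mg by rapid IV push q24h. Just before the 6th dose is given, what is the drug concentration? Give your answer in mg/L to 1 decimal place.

12.3 mg/L

f = (1/2)^(τ/t½) = (1/2)^(24/17) ≈ 0.3759.
C₀ = D/Vd = 1435/70 ≈ 20.500 mg/L.
Before the 6th dose, 5 doses have been given. Superposition: Cmin = C₀·(f + f² + … + f^5).
≈ 20.500 × (0.3759 + 0.1413 + 0.0531 + 0.0200 + 0.0075) ≈ 20.500 × 0.5978 ≈ 12.255 mg/L.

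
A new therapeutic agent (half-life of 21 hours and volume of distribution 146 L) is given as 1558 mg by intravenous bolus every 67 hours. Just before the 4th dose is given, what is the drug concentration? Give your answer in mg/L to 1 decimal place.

1.3 mg/L

f = (1/2)^(τ/t½) = (1/2)^(67/21) ≈ 0.1095.
C₀ = D/Vd = 1558/146 ≈ 10.671 mg/L.
Before the 4th dose, 3 doses have been given. Superposition: Cmin = C₀·(f + f² + … + f^3).
≈ 10.671 × (0.1095 + 0.0120 + 0.0013) ≈ 10.671 × 0.1228 ≈ 1.310 mg/L.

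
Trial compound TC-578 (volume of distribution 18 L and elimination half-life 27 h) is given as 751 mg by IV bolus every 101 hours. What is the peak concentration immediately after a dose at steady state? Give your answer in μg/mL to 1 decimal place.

45.1 μg/mL

τ/t½ = 101/27 ≈ 3.7407, so fraction remaining f = (1/2)^(101/27) ≈ 0.0748.
Accumulation ratio R = 1/(1 − f) ≈ 1/0.9252 ≈ 1.0808.
Each bolus raises the concentration by D/Vd = 751/18 ≈ 41.722 μg/mL.
Steady-state peak Cmax,ss = C₀·R ≈ 41.722 × 1.0808 ≈ 45.093 μg/mL.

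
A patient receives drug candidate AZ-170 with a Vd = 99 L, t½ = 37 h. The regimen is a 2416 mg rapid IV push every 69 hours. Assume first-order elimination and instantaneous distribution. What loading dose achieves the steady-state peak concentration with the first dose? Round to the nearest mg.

f = (1/2)^(69/37) ≈ 0.274549; accumulation ratio R = 1/(1−f) ≈ 1.37845.
Loading dose to hit Cmax,ss on first dose: D_load = D_maint·R ≈ 2416 × 1.37845 ≈ 3330.34 mg.

3330 mg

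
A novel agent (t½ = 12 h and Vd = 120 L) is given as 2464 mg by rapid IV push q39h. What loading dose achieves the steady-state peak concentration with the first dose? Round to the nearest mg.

2753 mg

f = (1/2)^(39/12) ≈ 0.105112; accumulation ratio R = 1/(1−f) ≈ 1.11746.
Loading dose to hit Cmax,ss on first dose: D_load = D_maint·R ≈ 2464 × 1.11746 ≈ 2753.42 mg.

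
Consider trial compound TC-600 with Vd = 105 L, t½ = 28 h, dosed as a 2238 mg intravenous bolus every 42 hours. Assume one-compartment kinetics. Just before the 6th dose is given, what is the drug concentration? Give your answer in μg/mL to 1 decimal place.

11.6 μg/mL

f = (1/2)^(τ/t½) = (1/2)^(42/28) ≈ 0.3536.
C₀ = D/Vd = 2238/105 ≈ 21.314 μg/mL.
Before the 6th dose, 5 doses have been given. Superposition: Cmin = C₀·(f + f² + … + f^5).
≈ 21.314 × (0.3536 + 0.1250 + 0.0442 + 0.0156 + 0.0055) ≈ 21.314 × 0.5439 ≈ 11.593 μg/mL.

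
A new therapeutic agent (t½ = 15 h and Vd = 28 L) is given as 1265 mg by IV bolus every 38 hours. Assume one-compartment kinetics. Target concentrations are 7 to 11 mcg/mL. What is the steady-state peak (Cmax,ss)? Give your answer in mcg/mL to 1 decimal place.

Over one 38-h interval, 38/15 ≈ 2.5333 half-lives elapse, leaving f ≈ 0.1727 of each dose.
At steady state, accumulation factor R = 1/(1 − e^(−kτ)) ≈ 1.2088.
Single-dose peak C₀ = D/Vd = 1265/28 ≈ 45.179 mcg/mL.
Steady-state peak Cmax,ss = C₀·R ≈ 45.179 × 1.2088 ≈ 54.612 mcg/mL.
Peak 54.6 mcg/mL vs MTC 11 mcg/mL: exceeds toxic threshold.

54.6 mcg/mL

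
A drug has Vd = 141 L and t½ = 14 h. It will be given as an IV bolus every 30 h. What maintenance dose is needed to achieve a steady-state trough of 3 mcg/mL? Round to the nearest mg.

τ/t½ = 30/14 ≈ 2.1429, so f = (1/2)^(30/14) ≈ 0.226431.
Cmin,ss = (D/Vd)·f/(1−f), so D = Cmin,ss·Vd·(1−f)/f.
D = 3 × 141 × (1−f)/f ≈ 3 × 141 × 3.41636 ≈ 1445.12 mg.

1445 mg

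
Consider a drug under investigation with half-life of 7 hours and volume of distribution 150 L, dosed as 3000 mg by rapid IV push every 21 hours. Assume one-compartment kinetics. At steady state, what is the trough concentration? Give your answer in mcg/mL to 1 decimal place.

2.9 mcg/mL

The dosing interval is 3 half-lives, so f = 2^(−3) = 0.125.
At steady state, R = 1/(1 − 0.125) = 8/7.
Single-dose peak C₀ = D/Vd = 3000/150 = 20 mcg/mL.
Steady-state peak Cmax,ss = C₀·R = 20 × 8/7 ≈ 22.857 mcg/mL.
Steady-state trough Cmin,ss = Cmax,ss·f ≈ 22.857 × 0.125 ≈ 2.857 mcg/mL.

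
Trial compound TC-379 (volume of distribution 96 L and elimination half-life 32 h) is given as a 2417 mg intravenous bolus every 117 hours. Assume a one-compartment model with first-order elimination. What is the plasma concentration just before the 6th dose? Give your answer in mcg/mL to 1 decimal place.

2.2 mcg/mL

f = (1/2)^(τ/t½) = (1/2)^(117/32) ≈ 0.0793.
C₀ = D/Vd = 2417/96 ≈ 25.177 mcg/mL.
Before the 6th dose, 5 doses have been given. Superposition: Cmin = C₀·(f + f² + … + f^5).
≈ 25.177 × (0.0793 + 0.0063 + 0.0005 + 0.0000 + 0.0000) ≈ 25.177 × 0.0861 ≈ 2.168 mcg/mL.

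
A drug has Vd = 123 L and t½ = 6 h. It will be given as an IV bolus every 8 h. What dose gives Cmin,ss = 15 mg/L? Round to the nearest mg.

τ/t½ = 8/6 ≈ 1.3333, so f = (1/2)^(8/6) ≈ 0.396850.
Cmin,ss = (D/Vd)·f/(1−f), so D = Cmin,ss·Vd·(1−f)/f.
D = 15 × 123 × (1−f)/f ≈ 15 × 123 × 1.51984 ≈ 2804.10 mg.

2804 mg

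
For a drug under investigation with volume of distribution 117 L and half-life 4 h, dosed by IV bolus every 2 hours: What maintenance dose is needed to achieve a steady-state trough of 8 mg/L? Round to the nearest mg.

τ/t½ = 2/4 ≈ 0.5, so f = (1/2)^(2/4) ≈ 0.707107.
Cmin,ss = (D/Vd)·f/(1−f), so D = Cmin,ss·Vd·(1−f)/f.
D = 8 × 117 × (1−f)/f ≈ 8 × 117 × 0.41421 ≈ 387.70 mg.

388 mg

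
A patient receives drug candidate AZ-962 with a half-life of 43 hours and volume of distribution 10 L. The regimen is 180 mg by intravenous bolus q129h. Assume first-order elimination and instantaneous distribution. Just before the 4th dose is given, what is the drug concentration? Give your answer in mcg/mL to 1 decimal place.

f = (1/2)^(τ/t½) = (1/2)^(129/43) ≈ 0.1250.
C₀ = D/Vd = 180/10 ≈ 18.000 mcg/mL.
Before the 4th dose, 3 doses have been given. Superposition: Cmin = C₀·(f + f² + … + f^3).
≈ 18.000 × (0.1250 + 0.0156 + 0.0020) ≈ 18.000 × 0.1426 ≈ 2.567 mcg/mL.

2.6 mcg/mL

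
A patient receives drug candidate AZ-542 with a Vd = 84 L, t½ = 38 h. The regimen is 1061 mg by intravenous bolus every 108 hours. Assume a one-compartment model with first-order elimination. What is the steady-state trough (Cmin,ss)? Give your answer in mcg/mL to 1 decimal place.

2.0 mcg/mL

Over one 108-h interval, 108/38 ≈ 2.8421 half-lives elapse, leaving f ≈ 0.1395 of each dose.
At steady state, accumulation factor R = 1/(1 − e^(−kτ)) ≈ 1.1621.
Single-dose peak C₀ = D/Vd = 1061/84 ≈ 12.631 mcg/mL.
Steady-state peak Cmax,ss = C₀·R ≈ 12.631 × 1.1621 ≈ 14.678 mcg/mL.
One interval later, Cmin,ss = Cmax,ss·e^(−kτ) ≈ 14.678 × 0.1395 ≈ 2.048 mcg/mL.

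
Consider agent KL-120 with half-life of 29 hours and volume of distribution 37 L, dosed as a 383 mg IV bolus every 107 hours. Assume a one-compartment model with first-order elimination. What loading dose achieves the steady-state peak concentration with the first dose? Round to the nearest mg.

415 mg

f = (1/2)^(107/29) ≈ 0.077500; accumulation ratio R = 1/(1−f) ≈ 1.08401.
Loading dose to hit Cmax,ss on first dose: D_load = D_maint·R ≈ 383 × 1.08401 ≈ 415.18 mg.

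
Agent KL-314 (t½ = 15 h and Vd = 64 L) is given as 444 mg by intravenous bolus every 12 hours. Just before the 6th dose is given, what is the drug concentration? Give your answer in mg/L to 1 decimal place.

8.8 mg/L

f = (1/2)^(τ/t½) = (1/2)^(12/15) ≈ 0.5743.
C₀ = D/Vd = 444/64 ≈ 6.938 mg/L.
Before the 6th dose, 5 doses have been given. Superposition: Cmin = C₀·(f + f² + … + f^5).
≈ 6.938 × (0.5743 + 0.3298 + 0.1894 + 0.1088 + 0.0625) ≈ 6.938 × 1.2648 ≈ 8.775 mg/L.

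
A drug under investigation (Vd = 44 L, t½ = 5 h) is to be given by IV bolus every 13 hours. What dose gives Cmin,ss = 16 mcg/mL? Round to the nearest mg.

τ/t½ = 13/5 ≈ 2.6, so f = (1/2)^(13/5) ≈ 0.164938.
Cmin,ss = (D/Vd)·f/(1−f), so D = Cmin,ss·Vd·(1−f)/f.
D = 16 × 44 × (1−f)/f ≈ 16 × 44 × 5.06288 ≈ 3564.27 mg.

3564 mg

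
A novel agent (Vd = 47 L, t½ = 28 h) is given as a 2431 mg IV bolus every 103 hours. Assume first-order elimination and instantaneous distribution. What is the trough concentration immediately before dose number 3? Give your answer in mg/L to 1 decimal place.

f = (1/2)^(τ/t½) = (1/2)^(103/28) ≈ 0.0781.
C₀ = D/Vd = 2431/47 ≈ 51.723 mg/L.
Before the 3rd dose, 2 doses have been given. Superposition: Cmin = C₀·(f + f²).
≈ 51.723 × (0.0781 + 0.0061) ≈ 51.723 × 0.0842 ≈ 4.355 mg/L.

4.4 mg/L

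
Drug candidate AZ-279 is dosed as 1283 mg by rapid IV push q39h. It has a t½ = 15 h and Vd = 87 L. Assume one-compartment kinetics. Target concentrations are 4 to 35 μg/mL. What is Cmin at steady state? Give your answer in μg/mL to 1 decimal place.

2.9 μg/mL

k = ln2/t½ = ln2/15 ≈ 0.046210 h⁻¹; fraction remaining f = e^(−kτ) = e^(−0.046210×39) ≈ 0.1649.
Each bolus raises the concentration by D/Vd = 1283/87 ≈ 14.747 μg/mL.
Steady-state trough Cmin,ss = C₀·f/(1−f) ≈ 14.747 × 0.1649/0.8351 ≈ 2.912 μg/mL.
Trough 2.9 μg/mL vs MEC 4 μg/mL: subtherapeutic.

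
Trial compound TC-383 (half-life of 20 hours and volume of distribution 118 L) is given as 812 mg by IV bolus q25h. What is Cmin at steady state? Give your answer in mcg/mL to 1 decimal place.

5.0 mcg/mL

τ/t½ = 25/20 ≈ 1.25, so fraction remaining f = (1/2)^(25/20) ≈ 0.4204.
Single-dose peak C₀ = D/Vd = 812/118 ≈ 6.881 mcg/mL.
Steady-state trough Cmin,ss = C₀·f/(1−f) ≈ 6.881 × 0.4204/0.5796 ≈ 4.991 mcg/mL.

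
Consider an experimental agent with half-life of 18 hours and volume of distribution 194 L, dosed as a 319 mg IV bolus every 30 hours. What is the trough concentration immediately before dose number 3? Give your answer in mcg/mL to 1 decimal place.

0.7 mcg/mL

f = (1/2)^(τ/t½) = (1/2)^(30/18) ≈ 0.3150.
C₀ = D/Vd = 319/194 ≈ 1.644 mcg/mL.
Before the 3rd dose, 2 doses have been given. Superposition: Cmin = C₀·(f + f²).
≈ 1.644 × (0.3150 + 0.0992) ≈ 1.644 × 0.4142 ≈ 0.681 mcg/mL.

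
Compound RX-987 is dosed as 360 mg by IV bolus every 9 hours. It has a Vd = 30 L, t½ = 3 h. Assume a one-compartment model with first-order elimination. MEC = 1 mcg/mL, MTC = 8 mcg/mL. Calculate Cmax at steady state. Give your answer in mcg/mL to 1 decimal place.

τ = 9 h = 3 half-lives, so f = (1/2)^3 = 0.125.
Accumulation ratio R = 1/(1 − f) = 1/0.875 = 8/7.
Single-dose peak C₀ = D/Vd = 360/30 = 12 mcg/mL.
Steady-state peak Cmax,ss = C₀·R = 12 × 8/7 ≈ 13.714 mcg/mL.
Peak 13.7 mcg/mL vs MTC 8 mcg/mL: exceeds toxic threshold.

13.7 mcg/mL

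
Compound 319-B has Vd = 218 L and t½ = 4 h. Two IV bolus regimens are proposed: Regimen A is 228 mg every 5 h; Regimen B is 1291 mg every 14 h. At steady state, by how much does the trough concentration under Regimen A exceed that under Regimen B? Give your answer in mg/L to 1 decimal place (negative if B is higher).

Regimen A: f = (1/2)^(5/4) ≈ 0.4204; Cmin,ss = (228/218)·f/(1−f) ≈ 0.759 mg/L.
Regimen B: f = (1/2)^(14/4) ≈ 0.0884; Cmin,ss = (1291/218)·f/(1−f) ≈ 0.574 mg/L.
Difference ≈ 0.759 − 0.574 ≈ 0.185 mg/L.

0.2 mg/L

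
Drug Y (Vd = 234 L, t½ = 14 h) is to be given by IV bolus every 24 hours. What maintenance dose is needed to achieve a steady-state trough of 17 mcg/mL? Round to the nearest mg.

9075 mg

τ/t½ = 24/14 ≈ 1.7143, so f = (1/2)^(24/14) ≈ 0.304753.
Cmin,ss = (D/Vd)·f/(1−f), so D = Cmin,ss·Vd·(1−f)/f.
D = 17 × 234 × (1−f)/f ≈ 17 × 234 × 2.28135 ≈ 9075.21 mg.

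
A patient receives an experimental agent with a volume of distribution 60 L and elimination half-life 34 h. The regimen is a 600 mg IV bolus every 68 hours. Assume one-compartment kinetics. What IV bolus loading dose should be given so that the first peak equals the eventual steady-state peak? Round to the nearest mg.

f = (1/2)^(68/34) ≈ 0.250000; accumulation ratio R = 1/(1−f) ≈ 1.33333.
Loading dose to hit Cmax,ss on first dose: D_load = D_maint·R ≈ 600 × 1.33333 ≈ 800.00 mg.

800 mg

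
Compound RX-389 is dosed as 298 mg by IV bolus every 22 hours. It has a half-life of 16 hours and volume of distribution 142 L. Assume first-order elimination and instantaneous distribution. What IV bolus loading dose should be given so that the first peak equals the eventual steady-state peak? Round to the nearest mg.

485 mg

f = (1/2)^(22/16) ≈ 0.385553; accumulation ratio R = 1/(1−f) ≈ 1.62748.
Loading dose to hit Cmax,ss on first dose: D_load = D_maint·R ≈ 298 × 1.62748 ≈ 484.99 mg.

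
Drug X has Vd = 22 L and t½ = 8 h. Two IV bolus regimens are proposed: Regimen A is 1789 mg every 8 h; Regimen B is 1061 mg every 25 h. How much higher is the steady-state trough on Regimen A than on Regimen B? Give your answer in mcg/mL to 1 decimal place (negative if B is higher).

Regimen A: f = (1/2)^(8/8) ≈ 0.5000; Cmin,ss = (1789/22)·f/(1−f) ≈ 81.318 mcg/mL.
Regimen B: f = (1/2)^(25/8) ≈ 0.1146; Cmin,ss = (1061/22)·f/(1−f) ≈ 6.242 mcg/mL.
Difference ≈ 81.318 − 6.242 ≈ 75.076 mcg/mL.

75.1 mcg/mL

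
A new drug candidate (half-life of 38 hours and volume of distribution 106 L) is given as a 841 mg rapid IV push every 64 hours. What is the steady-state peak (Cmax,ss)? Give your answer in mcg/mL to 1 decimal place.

11.5 mcg/mL

τ/t½ = 64/38 ≈ 1.6842, so fraction remaining f = (1/2)^(64/38) ≈ 0.3112.
Accumulation ratio R = 1/(1 − f) ≈ 1/0.6888 ≈ 1.4518.
Each bolus raises the concentration by D/Vd = 841/106 ≈ 7.934 mcg/mL.
Steady-state peak Cmax,ss = C₀·R ≈ 7.934 × 1.4518 ≈ 11.519 mcg/mL.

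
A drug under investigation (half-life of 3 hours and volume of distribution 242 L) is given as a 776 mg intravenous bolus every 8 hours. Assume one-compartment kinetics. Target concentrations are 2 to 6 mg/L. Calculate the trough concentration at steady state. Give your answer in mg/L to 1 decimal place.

k = ln2/t½ = ln2/3 ≈ 0.231049 h⁻¹; fraction remaining f = e^(−kτ) = e^(−0.231049×8) ≈ 0.1575.
Accumulation ratio R = 1/(1 − f) ≈ 1/0.8425 ≈ 1.1869.
Single-dose peak C₀ = D/Vd = 776/242 ≈ 3.207 mg/L.
Cmax,ss = C₀/(1 − f) ≈ 3.207/0.8425 ≈ 3.807 mg/L.
Steady-state trough Cmin,ss = Cmax,ss·f ≈ 3.807 × 0.1575 ≈ 0.600 mg/L.
Trough 0.6 mg/L vs MEC 2 mg/L: subtherapeutic.

0.6 mg/L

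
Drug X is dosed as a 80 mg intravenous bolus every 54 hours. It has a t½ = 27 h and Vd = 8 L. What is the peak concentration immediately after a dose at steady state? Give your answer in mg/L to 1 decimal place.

13.3 mg/L

τ = 54 h = 2 half-lives, so f = (1/2)^2 = 0.25.
Accumulation ratio R = 1/(1 − f) = 1/0.75 = 4/3.
Single-dose peak C₀ = D/Vd = 80/8 = 10 mg/L.
Steady-state peak Cmax,ss = C₀·R = 10 × 4/3 ≈ 13.333 mg/L.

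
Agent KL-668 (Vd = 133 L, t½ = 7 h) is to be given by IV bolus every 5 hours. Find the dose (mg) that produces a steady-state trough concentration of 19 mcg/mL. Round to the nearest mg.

τ/t½ = 5/7 ≈ 0.71429, so f = (1/2)^(5/7) ≈ 0.609507.
Cmin,ss = (D/Vd)·f/(1−f), so D = Cmin,ss·Vd·(1−f)/f.
D = 19 × 133 × (1−f)/f ≈ 19 × 133 × 0.64067 ≈ 1618.97 mg.

1619 mg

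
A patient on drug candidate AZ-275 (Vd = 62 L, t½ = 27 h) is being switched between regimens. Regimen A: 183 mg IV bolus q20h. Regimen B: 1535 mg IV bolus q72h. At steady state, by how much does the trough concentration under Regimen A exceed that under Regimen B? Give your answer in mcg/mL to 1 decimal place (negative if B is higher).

Regimen A: f = (1/2)^(20/27) ≈ 0.5984; Cmin,ss = (183/62)·f/(1−f) ≈ 4.398 mcg/mL.
Regimen B: f = (1/2)^(72/27) ≈ 0.1575; Cmin,ss = (1535/62)·f/(1−f) ≈ 4.628 mcg/mL.
Difference ≈ 4.398 − 4.628 ≈ -0.230 mcg/mL.

-0.2 mcg/mL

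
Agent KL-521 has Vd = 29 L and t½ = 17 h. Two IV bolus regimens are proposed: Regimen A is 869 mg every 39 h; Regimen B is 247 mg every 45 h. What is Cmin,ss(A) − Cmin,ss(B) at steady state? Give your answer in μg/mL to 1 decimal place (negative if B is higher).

Regimen A: f = (1/2)^(39/17) ≈ 0.2039; Cmin,ss = (869/29)·f/(1−f) ≈ 7.675 μg/mL.
Regimen B: f = (1/2)^(45/17) ≈ 0.1596; Cmin,ss = (247/29)·f/(1−f) ≈ 1.618 μg/mL.
Difference ≈ 7.675 − 1.618 ≈ 6.057 μg/mL.

6.1 μg/mL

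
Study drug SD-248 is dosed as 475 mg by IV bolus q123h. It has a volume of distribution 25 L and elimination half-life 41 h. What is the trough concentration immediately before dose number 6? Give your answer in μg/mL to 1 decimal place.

2.7 μg/mL

f = (1/2)^(τ/t½) = (1/2)^(123/41) ≈ 0.1250.
C₀ = D/Vd = 475/25 ≈ 19.000 μg/mL.
Before the 6th dose, 5 doses have been given. Superposition: Cmin = C₀·(f + f² + … + f^5).
≈ 19.000 × (0.1250 + 0.0156 + 0.0020 + 0.0002 + 0.0000) ≈ 19.000 × 0.1428 ≈ 2.713 μg/mL.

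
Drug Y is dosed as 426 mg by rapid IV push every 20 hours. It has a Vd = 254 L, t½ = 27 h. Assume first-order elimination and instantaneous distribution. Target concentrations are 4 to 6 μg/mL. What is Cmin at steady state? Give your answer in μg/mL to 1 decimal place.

2.5 μg/mL

k = ln2/t½ = ln2/27 ≈ 0.025672 h⁻¹; fraction remaining f = e^(−kτ) = e^(−0.025672×20) ≈ 0.5984.
Accumulation ratio R = 1/(1 − f) ≈ 1/0.4016 ≈ 2.4900.
Single-dose peak C₀ = D/Vd = 426/254 ≈ 1.677 μg/mL.
Cmax,ss = C₀/(1 − f) ≈ 1.677/0.4016 ≈ 4.176 μg/mL.
Steady-state trough Cmin,ss = Cmax,ss·f ≈ 4.176 × 0.5984 ≈ 2.499 μg/mL.
Trough 2.5 μg/mL vs MEC 4 μg/mL: subtherapeutic.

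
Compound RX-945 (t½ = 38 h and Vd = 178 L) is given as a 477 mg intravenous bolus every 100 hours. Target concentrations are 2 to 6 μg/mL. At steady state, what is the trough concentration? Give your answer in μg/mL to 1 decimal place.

0.5 μg/mL

k = ln2/t½ = ln2/38 ≈ 0.018241 h⁻¹; fraction remaining f = e^(−kτ) = e^(−0.018241×100) ≈ 0.1614.
At steady state, accumulation factor R = 1/(1 − e^(−kτ)) ≈ 1.1925.
Each bolus raises the concentration by D/Vd = 477/178 ≈ 2.680 μg/mL.
Steady-state peak Cmax,ss = C₀·R ≈ 2.680 × 1.1925 ≈ 3.196 μg/mL.
One interval later, Cmin,ss = Cmax,ss·e^(−kτ) ≈ 3.196 × 0.1614 ≈ 0.516 μg/mL.
Trough 0.5 μg/mL vs MEC 2 μg/mL: subtherapeutic.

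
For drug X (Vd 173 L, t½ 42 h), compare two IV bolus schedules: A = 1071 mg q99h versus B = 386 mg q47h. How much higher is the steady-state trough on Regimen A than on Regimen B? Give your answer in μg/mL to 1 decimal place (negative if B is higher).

-0.4 μg/mL

Regimen A: f = (1/2)^(99/42) ≈ 0.1952; Cmin,ss = (1071/173)·f/(1−f) ≈ 1.502 μg/mL.
Regimen B: f = (1/2)^(47/42) ≈ 0.4604; Cmin,ss = (386/173)·f/(1−f) ≈ 1.904 μg/mL.
Difference ≈ 1.502 − 1.904 ≈ -0.402 μg/mL.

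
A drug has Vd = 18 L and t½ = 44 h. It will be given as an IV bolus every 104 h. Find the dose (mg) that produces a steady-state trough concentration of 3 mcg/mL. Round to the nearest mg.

τ/t½ = 104/44 ≈ 2.3636, so f = (1/2)^(104/44) ≈ 0.194301.
Cmin,ss = (D/Vd)·f/(1−f), so D = Cmin,ss·Vd·(1−f)/f.
D = 3 × 18 × (1−f)/f ≈ 3 × 18 × 4.14665 ≈ 223.92 mg.

224 mg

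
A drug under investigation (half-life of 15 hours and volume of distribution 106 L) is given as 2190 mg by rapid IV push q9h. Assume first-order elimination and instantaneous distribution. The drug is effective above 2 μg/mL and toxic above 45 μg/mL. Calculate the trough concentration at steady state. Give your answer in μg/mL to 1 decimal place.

Over one 9-h interval, 9/15 ≈ 0.6 half-lives elapse, leaving f ≈ 0.6598 of each dose.
Each bolus raises the concentration by D/Vd = 2190/106 ≈ 20.660 μg/mL.
Steady-state trough Cmin,ss = C₀·f/(1−f) ≈ 20.660 × 0.6598/0.3402 ≈ 40.069 μg/mL.
Trough 40.1 μg/mL vs MEC 2 μg/mL: adequate.

40.1 μg/mL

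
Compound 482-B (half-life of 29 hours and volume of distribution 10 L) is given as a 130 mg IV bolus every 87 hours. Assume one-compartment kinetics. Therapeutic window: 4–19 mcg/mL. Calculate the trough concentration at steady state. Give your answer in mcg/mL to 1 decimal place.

1.9 mcg/mL

τ = 87 h = 3 half-lives, so f = (1/2)^3 = 0.125.
At steady state, R = 1/(1 − 0.125) = 8/7.
Single-dose peak C₀ = D/Vd = 130/10 = 13 mcg/mL.
Steady-state peak Cmax,ss = C₀·R = 13 × 8/7 ≈ 14.857 mcg/mL.
Steady-state trough Cmin,ss = Cmax,ss·f ≈ 14.857 × 0.125 ≈ 1.857 mcg/mL.
Trough 1.9 mcg/mL vs MEC 4 mcg/mL: subtherapeutic.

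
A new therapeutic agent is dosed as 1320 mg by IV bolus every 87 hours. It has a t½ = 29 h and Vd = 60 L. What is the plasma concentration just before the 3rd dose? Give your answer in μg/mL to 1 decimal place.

3.1 μg/mL

f = (1/2)^(τ/t½) = (1/2)^(87/29) ≈ 0.1250.
C₀ = D/Vd = 1320/60 ≈ 22.000 μg/mL.
Before the 3rd dose, 2 doses have been given. Superposition: Cmin = C₀·(f + f²).
≈ 22.000 × (0.1250 + 0.0156) ≈ 22.000 × 0.1406 ≈ 3.093 μg/mL.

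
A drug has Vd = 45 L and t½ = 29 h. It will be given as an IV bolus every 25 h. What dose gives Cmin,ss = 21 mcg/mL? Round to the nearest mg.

τ/t½ = 25/29 ≈ 0.86207, so f = (1/2)^(25/29) ≈ 0.550163.
Cmin,ss = (D/Vd)·f/(1−f), so D = Cmin,ss·Vd·(1−f)/f.
D = 21 × 45 × (1−f)/f ≈ 21 × 45 × 0.81764 ≈ 772.67 mg.

773 mg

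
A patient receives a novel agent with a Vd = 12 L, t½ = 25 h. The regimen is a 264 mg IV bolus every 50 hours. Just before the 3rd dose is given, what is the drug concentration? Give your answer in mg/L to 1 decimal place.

6.9 mg/L

f = (1/2)^(τ/t½) = (1/2)^(50/25) ≈ 0.2500.
C₀ = D/Vd = 264/12 ≈ 22.000 mg/L.
Before the 3rd dose, 2 doses have been given. Superposition: Cmin = C₀·(f + f²).
≈ 22.000 × (0.2500 + 0.0625) ≈ 22.000 × 0.3125 ≈ 6.875 mg/L.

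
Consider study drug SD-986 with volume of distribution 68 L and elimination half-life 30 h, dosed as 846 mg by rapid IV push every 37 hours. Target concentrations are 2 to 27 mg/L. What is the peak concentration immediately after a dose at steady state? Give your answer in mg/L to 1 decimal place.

21.6 mg/L

Over one 37-h interval, 37/30 ≈ 1.2333 half-lives elapse, leaving f ≈ 0.4253 of each dose.
At steady state, accumulation factor R = 1/(1 − e^(−kτ)) ≈ 1.7400.
Single-dose peak C₀ = D/Vd = 846/68 ≈ 12.441 mg/L.
Steady-state peak Cmax,ss = C₀·R ≈ 12.441 × 1.7400 ≈ 21.647 mg/L.
Peak 21.6 mg/L vs MTC 27 mg/L: below toxic threshold.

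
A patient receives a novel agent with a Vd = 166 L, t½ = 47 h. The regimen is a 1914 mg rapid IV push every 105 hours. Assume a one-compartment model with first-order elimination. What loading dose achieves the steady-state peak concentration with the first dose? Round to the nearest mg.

f = (1/2)^(105/47) ≈ 0.212562; accumulation ratio R = 1/(1−f) ≈ 1.26994.
Loading dose to hit Cmax,ss on first dose: D_load = D_maint·R ≈ 1914 × 1.26994 ≈ 2430.67 mg.

2431 mg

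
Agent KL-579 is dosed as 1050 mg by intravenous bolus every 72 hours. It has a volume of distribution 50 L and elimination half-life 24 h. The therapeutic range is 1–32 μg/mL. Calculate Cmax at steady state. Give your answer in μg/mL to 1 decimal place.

The dosing interval is 3 half-lives, so f = 2^(−3) = 0.125.
At steady state, R = 1/(1 − 0.125) = 8/7.
Single-dose peak C₀ = D/Vd = 1050/50 = 21 μg/mL.
Steady-state peak Cmax,ss = C₀·R = 21 × 8/7 ≈ 24.000 μg/mL.
Peak 24.0 μg/mL vs MTC 32 μg/mL: below toxic threshold.

24.0 μg/mL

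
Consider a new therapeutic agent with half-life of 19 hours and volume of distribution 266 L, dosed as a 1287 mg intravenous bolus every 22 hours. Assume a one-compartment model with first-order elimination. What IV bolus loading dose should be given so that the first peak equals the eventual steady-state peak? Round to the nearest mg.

f = (1/2)^(22/19) ≈ 0.448166; accumulation ratio R = 1/(1−f) ≈ 1.81214.
Loading dose to hit Cmax,ss on first dose: D_load = D_maint·R ≈ 1287 × 1.81214 ≈ 2332.22 mg.

2332 mg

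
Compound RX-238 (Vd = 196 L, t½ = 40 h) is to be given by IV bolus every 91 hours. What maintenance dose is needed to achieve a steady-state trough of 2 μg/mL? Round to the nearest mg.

τ/t½ = 91/40 ≈ 2.275, so f = (1/2)^(91/40) ≈ 0.206613.
Cmin,ss = (D/Vd)·f/(1−f), so D = Cmin,ss·Vd·(1−f)/f.
D = 2 × 196 × (1−f)/f ≈ 2 × 196 × 3.83997 ≈ 1505.27 mg.

1505 mg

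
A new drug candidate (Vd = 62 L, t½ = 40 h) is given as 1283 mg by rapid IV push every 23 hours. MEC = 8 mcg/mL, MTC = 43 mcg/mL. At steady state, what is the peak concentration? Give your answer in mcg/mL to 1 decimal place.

Over one 23-h interval, 23/40 ≈ 0.575 half-lives elapse, leaving f ≈ 0.6713 of each dose.
At steady state, accumulation factor R = 1/(1 − e^(−kτ)) ≈ 3.0423.
Each bolus raises the concentration by D/Vd = 1283/62 ≈ 20.694 mcg/mL.
Steady-state peak Cmax,ss = C₀·R ≈ 20.694 × 3.0423 ≈ 62.957 mcg/mL.
Peak 63.0 mcg/mL vs MTC 43 mcg/mL: exceeds toxic threshold.

63.0 mcg/mL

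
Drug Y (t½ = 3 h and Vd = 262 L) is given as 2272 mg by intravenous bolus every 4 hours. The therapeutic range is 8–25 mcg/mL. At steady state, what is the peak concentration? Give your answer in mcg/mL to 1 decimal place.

k = ln2/t½ = ln2/3 ≈ 0.231049 h⁻¹; fraction remaining f = e^(−kτ) = e^(−0.231049×4) ≈ 0.3969.
At steady state, accumulation factor R = 1/(1 − e^(−kτ)) ≈ 1.6581.
Single-dose peak C₀ = D/Vd = 2272/262 ≈ 8.672 mcg/mL.
Steady-state peak Cmax,ss = C₀·R ≈ 8.672 × 1.6581 ≈ 14.379 mcg/mL.
Peak 14.4 mcg/mL vs MTC 25 mcg/mL: below toxic threshold.

14.4 mcg/mL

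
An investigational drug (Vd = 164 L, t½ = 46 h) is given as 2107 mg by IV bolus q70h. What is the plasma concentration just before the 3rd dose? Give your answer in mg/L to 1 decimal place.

f = (1/2)^(τ/t½) = (1/2)^(70/46) ≈ 0.3483.
C₀ = D/Vd = 2107/164 ≈ 12.848 mg/L.
Before the 3rd dose, 2 doses have been given. Superposition: Cmin = C₀·(f + f²).
≈ 12.848 × (0.3483 + 0.1213) ≈ 12.848 × 0.4696 ≈ 6.033 mg/L.

6.0 mg/L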